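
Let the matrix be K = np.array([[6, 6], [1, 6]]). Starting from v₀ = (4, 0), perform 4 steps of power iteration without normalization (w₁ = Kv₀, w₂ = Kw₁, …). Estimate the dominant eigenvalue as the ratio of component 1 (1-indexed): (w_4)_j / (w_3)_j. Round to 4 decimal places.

w1 = Kv₀ = (24, 4)
w2 = Kw1 = (168, 48)
w3 = Kw2 = (1296, 456)
w4 = Kw3 = (10512, 4032)
Ratio at component: 10512 / 1296 = 8.1111

λ ≈ 8.1111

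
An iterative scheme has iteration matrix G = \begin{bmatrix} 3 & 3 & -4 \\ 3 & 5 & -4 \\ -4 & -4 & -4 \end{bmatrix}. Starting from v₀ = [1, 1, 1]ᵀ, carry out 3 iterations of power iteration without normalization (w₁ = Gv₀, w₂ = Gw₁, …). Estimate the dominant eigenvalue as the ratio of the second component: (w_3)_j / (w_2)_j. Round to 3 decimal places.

6.378

w1 = Gv₀ = (3·1 + 3·1 + (-4)·1; 3·1 + 5·1 + (-4)·1; (-4)·1 + (-4)·1 + (-4)·1) = (2, 4, -12)
w2 = Gw1 = (3·2 + 3·4 + (-4)·(-12); 3·2 + 5·4 + (-4)·(-12); (-4)·2 + (-4)·4 + (-4)·(-12)) = (66, 74, 24)
w3 = Gw2 = (324, 472, -656)
Ratio at component: 472 / 74 = 6.378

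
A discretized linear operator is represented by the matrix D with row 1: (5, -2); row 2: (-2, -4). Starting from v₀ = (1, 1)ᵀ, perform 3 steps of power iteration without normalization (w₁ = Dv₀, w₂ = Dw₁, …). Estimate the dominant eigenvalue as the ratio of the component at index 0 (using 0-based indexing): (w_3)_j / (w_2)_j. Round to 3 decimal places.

3.667

w1 = Dv₀ = (5·1 + (-2)·1; (-2)·1 + (-4)·1) = (3, -6)
w2 = Dw1 = (5·3 + (-2)·(-6); (-2)·3 + (-4)·(-6)) = (27, 18)
w3 = Dw2 = (99, -126)
Ratio at component: 99 / 27 = 3.667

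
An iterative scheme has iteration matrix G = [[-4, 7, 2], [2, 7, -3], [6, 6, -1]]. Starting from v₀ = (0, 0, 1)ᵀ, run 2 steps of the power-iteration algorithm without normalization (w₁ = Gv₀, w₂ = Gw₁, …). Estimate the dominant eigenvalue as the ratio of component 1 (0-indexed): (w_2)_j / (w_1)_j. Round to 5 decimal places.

4.66667

w1 = Gv₀ = ((-4)·0 + 7·0 + 2·1; 2·0 + 7·0 + (-3)·1; 6·0 + 6·0 + (-1)·1) = (2, -3, -1)
w2 = Gw1 = ((-4)·2 + 7·(-3) + 2·(-1); 2·2 + 7·(-3) + (-3)·(-1); 6·2 + 6·(-3) + (-1)·(-1)) = (-31, -14, -5)
Ratio at component: -14 / -3 = 4.66667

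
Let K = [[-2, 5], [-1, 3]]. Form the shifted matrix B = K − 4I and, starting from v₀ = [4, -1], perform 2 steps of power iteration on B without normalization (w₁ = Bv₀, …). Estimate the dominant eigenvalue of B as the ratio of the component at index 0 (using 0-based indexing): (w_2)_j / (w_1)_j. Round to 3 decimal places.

B = K − 4I has rows (-6, 5); (-1, -1)
w1 = Bv₀ = ((-6)·4 + 5·(-1); (-1)·4 + (-1)·(-1)) = (-29, -3)
w2 = Bw1 = ((-6)·(-29) + 5·(-3); (-1)·(-29) + (-1)·(-3)) = (159, 32)
Ratio: 159/-29 = -5.483

μ ≈ -5.483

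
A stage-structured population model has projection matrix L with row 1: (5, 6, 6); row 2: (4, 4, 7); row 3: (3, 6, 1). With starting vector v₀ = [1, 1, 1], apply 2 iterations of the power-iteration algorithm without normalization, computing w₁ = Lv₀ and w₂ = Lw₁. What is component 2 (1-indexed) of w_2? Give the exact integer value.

w1 = Lv₀ = (17, 15, 10)
w2 = Lw1 = (235, 198, 151)
The requested component of w2 is 198.

198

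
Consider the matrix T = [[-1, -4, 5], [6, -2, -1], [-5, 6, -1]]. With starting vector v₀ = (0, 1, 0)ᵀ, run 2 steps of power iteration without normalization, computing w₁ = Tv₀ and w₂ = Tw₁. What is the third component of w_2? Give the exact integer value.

2

w1 = Tv₀ = ((-1)·0 + (-4)·1 + 5·0; 6·0 + (-2)·1 + (-1)·0; (-5)·0 + 6·1 + (-1)·0) = (-4, -2, 6)
w2 = Tw1 = ((-1)·(-4) + (-4)·(-2) + 5·6; 6·(-4) + (-2)·(-2) + (-1)·6; (-5)·(-4) + 6·(-2) + (-1)·6) = (42, -26, 2)
The requested component of w2 is 2.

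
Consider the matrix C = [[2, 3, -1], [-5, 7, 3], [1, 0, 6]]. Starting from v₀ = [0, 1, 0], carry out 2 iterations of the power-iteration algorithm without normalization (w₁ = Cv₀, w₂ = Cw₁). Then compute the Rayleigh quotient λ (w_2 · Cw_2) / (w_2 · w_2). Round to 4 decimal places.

w1 = Cv₀ = (2·0 + 3·1 + (-1)·0; (-5)·0 + 7·1 + 3·0; 1·0 + 0·1 + 6·0) = (3, 7, 0)
w2 = Cw1 = (2·3 + 3·7 + (-1)·0; (-5)·3 + 7·7 + 3·0; 1·3 + 0·7 + 6·0) = (27, 34, 3)
Cw2 = (153, 112, 45)
w2·Cw2 = 27·153 + 34·112 + 3·45 = 8074; w2·w2 = 27·27 + 34·34 + 3·3 = 1894
λ ≈ 8074/1894 = 4.2629

4.2629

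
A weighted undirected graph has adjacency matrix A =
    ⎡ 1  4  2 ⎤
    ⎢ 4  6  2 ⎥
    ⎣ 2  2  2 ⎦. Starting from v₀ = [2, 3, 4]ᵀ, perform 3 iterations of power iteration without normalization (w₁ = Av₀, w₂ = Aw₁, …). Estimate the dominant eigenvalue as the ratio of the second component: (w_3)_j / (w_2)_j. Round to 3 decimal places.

w1 = Av₀ = (22, 34, 18)
w2 = Aw1 = (194, 328, 148)
w3 = Aw2 = (1802, 3040, 1340)
Ratio at component: 3040 / 328 = 9.268

9.268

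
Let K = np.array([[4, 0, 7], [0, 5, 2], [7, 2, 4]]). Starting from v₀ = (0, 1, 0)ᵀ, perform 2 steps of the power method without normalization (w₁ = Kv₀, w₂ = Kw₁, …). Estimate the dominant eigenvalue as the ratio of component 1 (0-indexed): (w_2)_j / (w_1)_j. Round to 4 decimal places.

λ ≈ 5.8000

w1 = Kv₀ = (4·0 + 0·1 + 7·0; 0·0 + 5·1 + 2·0; 7·0 + 2·1 + 4·0) = (0, 5, 2)
w2 = Kw1 = (4·0 + 0·5 + 7·2; 0·0 + 5·5 + 2·2; 7·0 + 2·5 + 4·2) = (14, 29, 18)
Ratio at component: 29 / 5 = 5.8000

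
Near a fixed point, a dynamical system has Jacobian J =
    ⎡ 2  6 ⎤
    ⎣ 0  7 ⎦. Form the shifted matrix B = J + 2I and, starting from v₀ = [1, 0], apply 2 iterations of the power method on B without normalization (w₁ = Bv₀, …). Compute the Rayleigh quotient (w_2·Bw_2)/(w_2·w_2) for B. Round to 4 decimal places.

μ ≈ 4.0000

B = J + 2I has rows (4, 6); (0, 9)
w1 = Bv₀ = (4·1 + 6·0; 0·1 + 9·0) = (4, 0)
w2 = Bw1 = (4·4 + 6·0; 0·4 + 9·0) = (16, 0)
Bw2 = (64, 0)
w2·Bw2 = 1024; w2·w2 = 256; μ ≈ 1024/256 = 4.0000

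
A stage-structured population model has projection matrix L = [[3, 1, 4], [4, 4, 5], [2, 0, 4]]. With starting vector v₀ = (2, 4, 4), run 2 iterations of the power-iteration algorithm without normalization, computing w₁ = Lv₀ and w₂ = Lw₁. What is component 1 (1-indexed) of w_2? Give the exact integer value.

202

w1 = Lv₀ = (3·2 + 1·4 + 4·4; 4·2 + 4·4 + 5·4; 2·2 + 0·4 + 4·4) = (26, 44, 20)
w2 = Lw1 = (3·26 + 1·44 + 4·20; 4·26 + 4·44 + 5·20; 2·26 + 0·44 + 4·20) = (202, 380, 132)
The requested component of w2 is 202.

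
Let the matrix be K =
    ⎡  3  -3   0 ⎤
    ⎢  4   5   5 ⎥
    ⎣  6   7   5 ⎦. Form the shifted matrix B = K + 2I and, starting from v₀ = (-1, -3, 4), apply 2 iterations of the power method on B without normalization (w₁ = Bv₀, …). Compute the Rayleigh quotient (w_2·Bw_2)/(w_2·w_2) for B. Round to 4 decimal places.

B = K + 2I has rows (5, -3, 0); (4, 7, 5); (6, 7, 7)
w1 = Bv₀ = (5·(-1) + (-3)·(-3) + 0·4; 4·(-1) + 7·(-3) + 5·4; 6·(-1) + 7·(-3) + 7·4) = (4, -5, 1)
w2 = Bw1 = (5·4 + (-3)·(-5) + 0·1; 4·4 + 7·(-5) + 5·1; 6·4 + 7·(-5) + 7·1) = (35, -14, -4)
Bw2 = (217, 22, 84)
w2·Bw2 = 6951; w2·w2 = 1437; μ ≈ 6951/1437 = 4.8372

μ ≈ 4.8372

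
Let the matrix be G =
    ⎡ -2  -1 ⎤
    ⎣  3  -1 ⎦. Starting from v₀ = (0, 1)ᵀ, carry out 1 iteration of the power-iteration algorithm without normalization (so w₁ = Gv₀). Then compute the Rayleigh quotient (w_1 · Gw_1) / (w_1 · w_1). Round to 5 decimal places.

w1 = Gv₀ = (-1, -1)
Gw1 = (3, -2)
w1·Gw1 = (-1)·3 + (-1)·(-2) = -1; w1·w1 = (-1)·(-1) + (-1)·(-1) = 2
λ ≈ -1/2 = -0.50000

-0.50000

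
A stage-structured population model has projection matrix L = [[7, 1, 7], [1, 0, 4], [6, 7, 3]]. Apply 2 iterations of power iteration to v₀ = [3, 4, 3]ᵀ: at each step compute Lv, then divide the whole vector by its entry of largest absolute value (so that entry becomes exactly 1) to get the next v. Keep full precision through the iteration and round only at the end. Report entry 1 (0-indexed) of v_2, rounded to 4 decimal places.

Lv0 = (46.00000, 15.00000, 55.00000); divide by 55.00000 → v1 = (0.83636, 0.27273, 1.00000)
Lv1 = (13.12727, 4.83636, 9.92727); divide by 13.12727 → v2 = (1.00000, 0.36842, 0.75623)
Requested entry of v2: 266/722 = 0.3684

0.3684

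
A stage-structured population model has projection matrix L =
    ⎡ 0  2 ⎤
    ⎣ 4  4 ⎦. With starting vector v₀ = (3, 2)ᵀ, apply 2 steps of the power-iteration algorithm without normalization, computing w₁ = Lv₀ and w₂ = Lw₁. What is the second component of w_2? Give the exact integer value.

96

w1 = Lv₀ = (0·3 + 2·2; 4·3 + 4·2) = (4, 20)
w2 = Lw1 = (0·4 + 2·20; 4·4 + 4·20) = (40, 96)
The requested component of w2 is 96.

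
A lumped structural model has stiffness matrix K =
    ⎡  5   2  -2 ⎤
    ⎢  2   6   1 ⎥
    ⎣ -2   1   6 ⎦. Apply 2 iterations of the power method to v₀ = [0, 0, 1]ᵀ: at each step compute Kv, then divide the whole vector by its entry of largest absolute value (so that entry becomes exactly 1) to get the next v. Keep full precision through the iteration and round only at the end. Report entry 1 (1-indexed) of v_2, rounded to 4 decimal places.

-0.4878

Kv0 = (-2.00000, 1.00000, 6.00000); divide by 6.00000 → v1 = (-0.33333, 0.16667, 1.00000)
Kv1 = (-3.33333, 1.33333, 6.83333); divide by 6.83333 → v2 = (-0.48780, 0.19512, 1.00000)
Requested entry of v2: -20/41 = -0.4878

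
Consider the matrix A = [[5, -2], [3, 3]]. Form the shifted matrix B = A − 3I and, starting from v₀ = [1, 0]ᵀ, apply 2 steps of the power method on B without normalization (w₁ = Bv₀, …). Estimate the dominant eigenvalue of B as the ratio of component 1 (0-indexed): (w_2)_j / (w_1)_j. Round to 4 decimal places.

2.0000

B = A − 3I has rows (2, -2); (3, 0)
w1 = Bv₀ = (2, 3)
w2 = Bw1 = (-2, 6)
Ratio: 6/3 = 2.0000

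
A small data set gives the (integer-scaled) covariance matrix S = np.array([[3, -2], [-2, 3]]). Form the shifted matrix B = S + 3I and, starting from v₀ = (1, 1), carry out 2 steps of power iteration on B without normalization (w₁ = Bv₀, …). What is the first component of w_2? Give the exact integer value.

16

B = S + 3I has rows (6, -2); (-2, 6)
w1 = Bv₀ = (6·1 + (-2)·1; (-2)·1 + 6·1) = (4, 4)
w2 = Bw1 = (6·4 + (-2)·4; (-2)·4 + 6·4) = (16, 16)
Requested component of w2: 16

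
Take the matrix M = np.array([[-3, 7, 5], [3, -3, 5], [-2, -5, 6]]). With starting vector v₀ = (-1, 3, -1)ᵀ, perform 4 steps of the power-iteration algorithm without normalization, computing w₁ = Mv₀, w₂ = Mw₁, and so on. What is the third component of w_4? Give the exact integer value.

w1 = Mv₀ = ((-3)·(-1) + 7·3 + 5·(-1); 3·(-1) + (-3)·3 + 5·(-1); (-2)·(-1) + (-5)·3 + 6·(-1)) = (19, -17, -19)
w2 = Mw1 = ((-3)·19 + 7·(-17) + 5·(-19); 3·19 + (-3)·(-17) + 5·(-19); (-2)·19 + (-5)·(-17) + 6·(-19)) = (-271, 13, -67)
w3 = Mw2 = (569, -1187, 75)
w4 = Mw3 = (-9641, 5643, 5247)
The requested component of w4 is 5247.

5247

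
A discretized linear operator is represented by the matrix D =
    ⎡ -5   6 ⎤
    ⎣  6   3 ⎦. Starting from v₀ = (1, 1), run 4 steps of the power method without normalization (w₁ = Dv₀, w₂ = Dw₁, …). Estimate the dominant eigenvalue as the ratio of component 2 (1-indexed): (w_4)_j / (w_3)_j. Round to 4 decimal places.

2.2824

w1 = Dv₀ = ((-5)·1 + 6·1; 6·1 + 3·1) = (1, 9)
w2 = Dw1 = ((-5)·1 + 6·9; 6·1 + 3·9) = (49, 33)
w3 = Dw2 = (-47, 393)
w4 = Dw3 = (2593, 897)
Ratio at component: 897 / 393 = 2.2824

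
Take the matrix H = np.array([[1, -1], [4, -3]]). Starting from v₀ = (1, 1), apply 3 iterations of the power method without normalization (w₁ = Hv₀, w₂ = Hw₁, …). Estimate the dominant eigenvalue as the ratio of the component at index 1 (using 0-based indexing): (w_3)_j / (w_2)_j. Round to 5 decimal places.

-1.66667

w1 = Hv₀ = (1·1 + (-1)·1; 4·1 + (-3)·1) = (0, 1)
w2 = Hw1 = (1·0 + (-1)·1; 4·0 + (-3)·1) = (-1, -3)
w3 = Hw2 = (2, 5)
Ratio at component: 5 / -3 = -1.66667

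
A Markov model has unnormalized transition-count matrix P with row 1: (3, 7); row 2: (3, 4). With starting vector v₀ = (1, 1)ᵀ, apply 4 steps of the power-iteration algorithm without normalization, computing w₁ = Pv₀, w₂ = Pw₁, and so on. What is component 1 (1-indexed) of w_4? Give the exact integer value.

w1 = Pv₀ = (3·1 + 7·1; 3·1 + 4·1) = (10, 7)
w2 = Pw1 = (3·10 + 7·7; 3·10 + 4·7) = (79, 58)
w3 = Pw2 = (643, 469)
w4 = Pw3 = (5212, 3805)
The requested component of w4 is 5212.

5212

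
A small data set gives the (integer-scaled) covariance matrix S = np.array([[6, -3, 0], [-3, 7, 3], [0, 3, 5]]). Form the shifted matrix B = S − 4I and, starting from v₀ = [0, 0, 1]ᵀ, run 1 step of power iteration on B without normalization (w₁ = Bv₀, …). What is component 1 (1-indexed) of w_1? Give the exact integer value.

0

B = S − 4I has rows (2, -3, 0); (-3, 3, 3); (0, 3, 1)
w1 = Bv₀ = (2·0 + (-3)·0 + 0·1; (-3)·0 + 3·0 + 3·1; 0·0 + 3·0 + 1·1) = (0, 3, 1)
Requested component of w1: 0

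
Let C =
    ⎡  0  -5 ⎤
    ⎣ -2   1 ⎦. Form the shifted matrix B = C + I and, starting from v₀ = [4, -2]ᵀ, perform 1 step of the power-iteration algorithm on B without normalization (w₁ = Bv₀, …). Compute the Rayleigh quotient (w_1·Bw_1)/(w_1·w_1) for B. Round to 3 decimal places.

B = C + I has rows (1, -5); (-2, 2)
w1 = Bv₀ = (14, -12)
Bw1 = (74, -52)
w1·Bw1 = 1660; w1·w1 = 340; μ ≈ 1660/340 = 4.882

4.882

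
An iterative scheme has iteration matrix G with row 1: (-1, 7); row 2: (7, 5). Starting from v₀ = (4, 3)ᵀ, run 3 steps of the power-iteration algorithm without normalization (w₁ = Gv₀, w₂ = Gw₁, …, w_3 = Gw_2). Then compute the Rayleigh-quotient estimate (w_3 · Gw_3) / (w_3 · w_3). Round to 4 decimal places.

λ ≈ 9.5384

w1 = Gv₀ = ((-1)·4 + 7·3; 7·4 + 5·3) = (17, 43)
w2 = Gw1 = ((-1)·17 + 7·43; 7·17 + 5·43) = (284, 334)
w3 = Gw2 = (2054, 3658)
Gw3 = (23552, 32668)
w3·Gw3 = 2054·23552 + 3658·32668 = 167875352; w3·w3 = 2054·2054 + 3658·3658 = 17599880
λ ≈ 167875352/17599880 = 9.5384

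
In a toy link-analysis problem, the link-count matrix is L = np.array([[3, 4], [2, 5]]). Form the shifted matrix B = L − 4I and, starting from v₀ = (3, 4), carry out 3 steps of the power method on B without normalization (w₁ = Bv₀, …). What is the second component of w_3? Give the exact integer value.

90

B = L − 4I has rows (-1, 4); (2, 1)
w1 = Bv₀ = ((-1)·3 + 4·4; 2·3 + 1·4) = (13, 10)
w2 = Bw1 = ((-1)·13 + 4·10; 2·13 + 1·10) = (27, 36)
w3 = Bw2 = (117, 90)
Requested component of w3: 90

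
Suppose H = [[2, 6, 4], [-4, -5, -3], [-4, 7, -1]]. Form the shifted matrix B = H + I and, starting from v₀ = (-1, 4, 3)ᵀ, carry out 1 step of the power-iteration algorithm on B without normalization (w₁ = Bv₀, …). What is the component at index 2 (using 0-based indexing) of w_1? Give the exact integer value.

B = H + I has rows (3, 6, 4); (-4, -4, -3); (-4, 7, 0)
w1 = Bv₀ = (33, -21, 32)
Requested component of w1: 32

32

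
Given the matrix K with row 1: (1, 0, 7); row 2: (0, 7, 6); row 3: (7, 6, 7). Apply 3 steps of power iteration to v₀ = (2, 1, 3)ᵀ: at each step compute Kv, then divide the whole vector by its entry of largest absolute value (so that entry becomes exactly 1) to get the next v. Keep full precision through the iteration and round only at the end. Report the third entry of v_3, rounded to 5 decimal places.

Kv0 = (23.000000, 25.000000, 41.000000); divide by 41.000000 → v1 = (0.560976, 0.609756, 1.000000)
Kv1 = (7.560976, 10.268293, 14.585366); divide by 14.585366 → v2 = (0.518395, 0.704013, 1.000000)
Kv2 = (7.518395, 10.928094, 14.852843); divide by 14.852843 → v3 = (0.506192, 0.735758, 1.000000)
Requested entry of v3: 8882/8882 = 1.00000

1.00000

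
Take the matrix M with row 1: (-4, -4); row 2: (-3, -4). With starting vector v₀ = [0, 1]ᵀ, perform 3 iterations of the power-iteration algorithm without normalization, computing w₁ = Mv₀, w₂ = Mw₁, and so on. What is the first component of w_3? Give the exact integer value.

w1 = Mv₀ = ((-4)·0 + (-4)·1; (-3)·0 + (-4)·1) = (-4, -4)
w2 = Mw1 = ((-4)·(-4) + (-4)·(-4); (-3)·(-4) + (-4)·(-4)) = (32, 28)
w3 = Mw2 = (-240, -208)
The requested component of w3 is -240.

-240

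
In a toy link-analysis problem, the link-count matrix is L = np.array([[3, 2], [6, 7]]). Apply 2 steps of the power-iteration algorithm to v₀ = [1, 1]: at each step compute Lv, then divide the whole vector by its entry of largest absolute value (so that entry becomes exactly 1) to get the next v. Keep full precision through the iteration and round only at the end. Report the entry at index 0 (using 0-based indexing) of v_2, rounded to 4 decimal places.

0.3388

Lv0 = (5.00000, 13.00000); divide by 13.00000 → v1 = (0.38462, 1.00000)
Lv1 = (3.15385, 9.30769); divide by 9.30769 → v2 = (0.33884, 1.00000)
Requested entry of v2: 41/121 = 0.3388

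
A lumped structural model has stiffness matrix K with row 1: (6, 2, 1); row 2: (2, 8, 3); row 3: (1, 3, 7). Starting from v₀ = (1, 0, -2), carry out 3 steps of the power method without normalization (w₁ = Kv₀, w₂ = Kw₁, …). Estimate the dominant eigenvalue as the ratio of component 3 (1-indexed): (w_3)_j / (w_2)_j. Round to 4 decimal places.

8.8788

w1 = Kv₀ = (6·1 + 2·0 + 1·(-2); 2·1 + 8·0 + 3·(-2); 1·1 + 3·0 + 7·(-2)) = (4, -4, -13)
w2 = Kw1 = (6·4 + 2·(-4) + 1·(-13); 2·4 + 8·(-4) + 3·(-13); 1·4 + 3·(-4) + 7·(-13)) = (3, -63, -99)
w3 = Kw2 = (-207, -795, -879)
Ratio at component: -879 / -99 = 8.8788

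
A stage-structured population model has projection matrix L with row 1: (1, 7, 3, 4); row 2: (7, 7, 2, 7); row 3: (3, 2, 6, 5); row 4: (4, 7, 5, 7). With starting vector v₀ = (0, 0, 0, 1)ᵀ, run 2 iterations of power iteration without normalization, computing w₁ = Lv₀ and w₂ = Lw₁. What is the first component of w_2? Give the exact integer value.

96

w1 = Lv₀ = (1·0 + 7·0 + 3·0 + 4·1; 7·0 + 7·0 + 2·0 + 7·1; 3·0 + 2·0 + 6·0 + 5·1; 4·0 + 7·0 + 5·0 + 7·1) = (4, 7, 5, 7)
w2 = Lw1 = (1·4 + 7·7 + 3·5 + 4·7; 7·4 + 7·7 + 2·5 + 7·7; 3·4 + 2·7 + 6·5 + 5·7; 4·4 + 7·7 + 5·5 + 7·7) = (96, 136, 91, 139)
The requested component of w2 is 96.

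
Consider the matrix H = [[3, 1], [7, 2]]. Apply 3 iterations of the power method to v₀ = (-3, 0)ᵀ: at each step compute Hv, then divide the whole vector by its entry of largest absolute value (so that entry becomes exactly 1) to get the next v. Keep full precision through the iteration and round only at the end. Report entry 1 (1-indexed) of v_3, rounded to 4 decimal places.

Hv0 = (-9.00000, -21.00000); divide by -21.00000 → v1 = (0.42857, 1.00000)
Hv1 = (2.28571, 5.00000); divide by 5.00000 → v2 = (0.45714, 1.00000)
Hv2 = (2.37143, 5.20000); divide by 5.20000 → v3 = (0.45604, 1.00000)
Requested entry of v3: -249/-546 = 0.4560

0.4560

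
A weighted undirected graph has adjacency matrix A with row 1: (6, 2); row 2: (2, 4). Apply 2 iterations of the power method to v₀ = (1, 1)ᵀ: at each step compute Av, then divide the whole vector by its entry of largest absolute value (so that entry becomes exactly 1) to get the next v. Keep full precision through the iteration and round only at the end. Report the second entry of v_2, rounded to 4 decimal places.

Av0 = (8.00000, 6.00000); divide by 8.00000 → v1 = (1.00000, 0.75000)
Av1 = (7.50000, 5.00000); divide by 7.50000 → v2 = (1.00000, 0.66667)
Requested entry of v2: 40/60 = 0.6667

0.6667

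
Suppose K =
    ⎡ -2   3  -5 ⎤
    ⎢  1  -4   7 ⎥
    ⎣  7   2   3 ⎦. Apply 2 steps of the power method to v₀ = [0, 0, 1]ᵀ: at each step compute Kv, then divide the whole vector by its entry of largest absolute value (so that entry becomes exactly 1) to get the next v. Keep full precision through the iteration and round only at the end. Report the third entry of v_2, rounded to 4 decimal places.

Kv0 = (-5.00000, 7.00000, 3.00000); divide by 7.00000 → v1 = (-0.71429, 1.00000, 0.42857)
Kv1 = (2.28571, -1.71429, -1.71429); divide by 2.28571 → v2 = (1.00000, -0.75000, -0.75000)
Requested entry of v2: -12/16 = -0.7500

-0.7500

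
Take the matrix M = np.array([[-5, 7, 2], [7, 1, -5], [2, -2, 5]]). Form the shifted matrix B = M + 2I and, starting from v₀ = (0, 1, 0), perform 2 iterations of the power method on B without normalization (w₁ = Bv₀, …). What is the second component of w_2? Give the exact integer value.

68

B = M + 2I has rows (-3, 7, 2); (7, 3, -5); (2, -2, 7)
w1 = Bv₀ = ((-3)·0 + 7·1 + 2·0; 7·0 + 3·1 + (-5)·0; 2·0 + (-2)·1 + 7·0) = (7, 3, -2)
w2 = Bw1 = ((-3)·7 + 7·3 + 2·(-2); 7·7 + 3·3 + (-5)·(-2); 2·7 + (-2)·3 + 7·(-2)) = (-4, 68, -6)
Requested component of w2: 68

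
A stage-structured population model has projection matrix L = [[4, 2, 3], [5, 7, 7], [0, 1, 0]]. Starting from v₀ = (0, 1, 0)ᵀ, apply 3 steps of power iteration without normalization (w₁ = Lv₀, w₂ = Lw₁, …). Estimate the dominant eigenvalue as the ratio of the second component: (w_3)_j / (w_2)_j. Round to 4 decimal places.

w1 = Lv₀ = (4·0 + 2·1 + 3·0; 5·0 + 7·1 + 7·0; 0·0 + 1·1 + 0·0) = (2, 7, 1)
w2 = Lw1 = (4·2 + 2·7 + 3·1; 5·2 + 7·7 + 7·1; 0·2 + 1·7 + 0·1) = (25, 66, 7)
w3 = Lw2 = (253, 636, 66)
Ratio at component: 636 / 66 = 9.6364

9.6364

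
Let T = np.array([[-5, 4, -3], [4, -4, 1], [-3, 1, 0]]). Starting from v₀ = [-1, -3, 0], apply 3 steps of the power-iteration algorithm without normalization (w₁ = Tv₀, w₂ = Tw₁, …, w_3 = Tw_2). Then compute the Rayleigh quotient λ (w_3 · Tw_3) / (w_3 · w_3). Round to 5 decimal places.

w1 = Tv₀ = ((-5)·(-1) + 4·(-3) + (-3)·0; 4·(-1) + (-4)·(-3) + 1·0; (-3)·(-1) + 1·(-3) + 0·0) = (-7, 8, 0)
w2 = Tw1 = ((-5)·(-7) + 4·8 + (-3)·0; 4·(-7) + (-4)·8 + 1·0; (-3)·(-7) + 1·8 + 0·0) = (67, -60, 29)
w3 = Tw2 = (-662, 537, -261)
Tw3 = (6241, -5057, 2523)
w3·Tw3 = (-662)·6241 + 537·(-5057) + (-261)·2523 = -7505654; w3·w3 = (-662)·(-662) + 537·537 + (-261)·(-261) = 794734
λ ≈ -7505654/794734 = -9.44423

-9.44423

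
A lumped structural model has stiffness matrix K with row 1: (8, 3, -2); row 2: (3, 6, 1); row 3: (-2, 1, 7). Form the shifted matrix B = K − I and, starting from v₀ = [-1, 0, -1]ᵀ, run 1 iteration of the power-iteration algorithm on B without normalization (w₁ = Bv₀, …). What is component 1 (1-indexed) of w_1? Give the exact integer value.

B = K − I has rows (7, 3, -2); (3, 5, 1); (-2, 1, 6)
w1 = Bv₀ = (7·(-1) + 3·0 + (-2)·(-1); 3·(-1) + 5·0 + 1·(-1); (-2)·(-1) + 1·0 + 6·(-1)) = (-5, -4, -4)
Requested component of w1: -5

-5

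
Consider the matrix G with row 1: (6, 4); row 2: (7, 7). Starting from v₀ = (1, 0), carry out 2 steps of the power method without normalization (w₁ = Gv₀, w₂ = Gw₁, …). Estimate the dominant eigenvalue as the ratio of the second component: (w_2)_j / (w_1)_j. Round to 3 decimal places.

13.000

w1 = Gv₀ = (6·1 + 4·0; 7·1 + 7·0) = (6, 7)
w2 = Gw1 = (6·6 + 4·7; 7·6 + 7·7) = (64, 91)
Ratio at component: 91 / 7 = 13.000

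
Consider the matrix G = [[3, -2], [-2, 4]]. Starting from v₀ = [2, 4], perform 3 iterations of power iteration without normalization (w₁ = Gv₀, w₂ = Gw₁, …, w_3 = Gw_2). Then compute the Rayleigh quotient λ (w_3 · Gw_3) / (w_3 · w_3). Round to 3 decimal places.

w1 = Gv₀ = (-2, 12)
w2 = Gw1 = (-30, 52)
w3 = Gw2 = (-194, 268)
Gw3 = (-1118, 1460)
w3·Gw3 = (-194)·(-1118) + 268·1460 = 608172; w3·w3 = (-194)·(-194) + 268·268 = 109460
λ ≈ 608172/109460 = 5.556

λ ≈ 5.556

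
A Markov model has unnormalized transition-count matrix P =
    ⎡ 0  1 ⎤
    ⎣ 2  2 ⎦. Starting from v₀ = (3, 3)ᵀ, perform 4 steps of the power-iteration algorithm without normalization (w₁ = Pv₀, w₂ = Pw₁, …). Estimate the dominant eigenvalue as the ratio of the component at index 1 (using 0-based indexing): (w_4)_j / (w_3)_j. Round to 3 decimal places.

λ ≈ 2.714

w1 = Pv₀ = (0·3 + 1·3; 2·3 + 2·3) = (3, 12)
w2 = Pw1 = (0·3 + 1·12; 2·3 + 2·12) = (12, 30)
w3 = Pw2 = (30, 84)
w4 = Pw3 = (84, 228)
Ratio at component: 228 / 84 = 2.714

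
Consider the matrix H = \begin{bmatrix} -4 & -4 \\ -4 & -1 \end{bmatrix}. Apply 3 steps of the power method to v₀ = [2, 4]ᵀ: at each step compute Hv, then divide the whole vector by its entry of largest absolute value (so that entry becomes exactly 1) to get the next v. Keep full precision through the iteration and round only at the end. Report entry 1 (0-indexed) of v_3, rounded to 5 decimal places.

Hv0 = (-24.000000, -12.000000); divide by -24.000000 → v1 = (1.000000, 0.500000)
Hv1 = (-6.000000, -4.500000); divide by -6.000000 → v2 = (1.000000, 0.750000)
Hv2 = (-7.000000, -4.750000); divide by -7.000000 → v3 = (1.000000, 0.678571)
Requested entry of v3: -684/-1008 = 0.67857

0.67857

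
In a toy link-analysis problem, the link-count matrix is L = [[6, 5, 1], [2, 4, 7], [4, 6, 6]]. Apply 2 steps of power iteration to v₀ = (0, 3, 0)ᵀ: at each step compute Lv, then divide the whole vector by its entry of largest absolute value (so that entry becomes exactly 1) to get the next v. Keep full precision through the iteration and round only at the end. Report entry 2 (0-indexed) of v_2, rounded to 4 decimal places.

1.0000

Lv0 = (15.00000, 12.00000, 18.00000); divide by 18.00000 → v1 = (0.83333, 0.66667, 1.00000)
Lv1 = (9.33333, 11.33333, 13.33333); divide by 13.33333 → v2 = (0.70000, 0.85000, 1.00000)
Requested entry of v2: 240/240 = 1.0000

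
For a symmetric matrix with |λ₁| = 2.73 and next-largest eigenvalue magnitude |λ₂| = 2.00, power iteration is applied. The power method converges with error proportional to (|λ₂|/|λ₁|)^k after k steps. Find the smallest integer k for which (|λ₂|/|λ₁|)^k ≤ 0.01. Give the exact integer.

15

|λ₂/λ₁| = 2.00/2.73 = 0.73260
Need k ≥ ln(0.01) / ln(0.73260) = -4.6052 / -0.3112 ≈ 14.800
Smallest integer k satisfying the bound: 15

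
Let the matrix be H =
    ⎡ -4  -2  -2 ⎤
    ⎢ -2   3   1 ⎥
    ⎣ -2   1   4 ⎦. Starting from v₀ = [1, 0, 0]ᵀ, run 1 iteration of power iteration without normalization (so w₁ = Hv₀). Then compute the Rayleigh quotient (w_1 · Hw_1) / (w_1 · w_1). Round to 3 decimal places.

-3.833

w1 = Hv₀ = (-4, -2, -2)
Hw1 = (24, 0, -2)
w1·Hw1 = (-4)·24 + (-2)·0 + (-2)·(-2) = -92; w1·w1 = (-4)·(-4) + (-2)·(-2) + (-2)·(-2) = 24
λ ≈ -92/24 = -3.833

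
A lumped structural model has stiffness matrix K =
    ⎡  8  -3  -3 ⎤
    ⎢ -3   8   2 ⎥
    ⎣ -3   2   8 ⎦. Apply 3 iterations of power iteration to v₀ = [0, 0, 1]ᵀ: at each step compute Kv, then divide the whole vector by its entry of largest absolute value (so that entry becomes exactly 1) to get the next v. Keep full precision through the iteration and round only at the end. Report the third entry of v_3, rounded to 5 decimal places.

1.00000

Kv0 = (-3.000000, 2.000000, 8.000000); divide by 8.000000 → v1 = (-0.375000, 0.250000, 1.000000)
Kv1 = (-6.750000, 5.125000, 9.625000); divide by 9.625000 → v2 = (-0.701299, 0.532468, 1.000000)
Kv2 = (-10.207792, 8.363636, 11.168831); divide by 11.168831 → v3 = (-0.913953, 0.748837, 1.000000)
Requested entry of v3: 860/860 = 1.00000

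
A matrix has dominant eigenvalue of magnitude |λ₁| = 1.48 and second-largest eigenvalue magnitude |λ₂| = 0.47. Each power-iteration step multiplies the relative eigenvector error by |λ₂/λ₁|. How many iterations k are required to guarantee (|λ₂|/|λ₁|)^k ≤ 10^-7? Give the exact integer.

15

|λ₂/λ₁| = 0.47/1.48 = 0.31757
Need k ≥ ln(10^-7) / ln(0.31757) = -16.1181 / -1.1471 ≈ 14.052
Smallest integer k satisfying the bound: 15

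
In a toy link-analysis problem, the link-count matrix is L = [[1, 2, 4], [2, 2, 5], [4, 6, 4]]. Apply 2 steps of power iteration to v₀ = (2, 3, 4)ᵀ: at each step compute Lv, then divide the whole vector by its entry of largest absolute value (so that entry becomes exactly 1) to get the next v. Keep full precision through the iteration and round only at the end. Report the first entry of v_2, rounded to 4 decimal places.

Lv0 = (24.00000, 30.00000, 42.00000); divide by 42.00000 → v1 = (0.57143, 0.71429, 1.00000)
Lv1 = (6.00000, 7.57143, 10.57143); divide by 10.57143 → v2 = (0.56757, 0.71622, 1.00000)
Requested entry of v2: 252/444 = 0.5676

0.5676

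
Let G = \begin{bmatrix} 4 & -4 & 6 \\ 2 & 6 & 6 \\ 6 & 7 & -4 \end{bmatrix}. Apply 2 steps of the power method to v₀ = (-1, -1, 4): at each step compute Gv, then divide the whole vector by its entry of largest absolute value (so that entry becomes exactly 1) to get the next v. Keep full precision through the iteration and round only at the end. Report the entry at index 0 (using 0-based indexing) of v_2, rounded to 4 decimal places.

-0.3817

Gv0 = (24.00000, 16.00000, -29.00000); divide by -29.00000 → v1 = (-0.82759, -0.55172, 1.00000)
Gv1 = (4.89655, 1.03448, -12.82759); divide by -12.82759 → v2 = (-0.38172, -0.08065, 1.00000)
Requested entry of v2: -142/372 = -0.3817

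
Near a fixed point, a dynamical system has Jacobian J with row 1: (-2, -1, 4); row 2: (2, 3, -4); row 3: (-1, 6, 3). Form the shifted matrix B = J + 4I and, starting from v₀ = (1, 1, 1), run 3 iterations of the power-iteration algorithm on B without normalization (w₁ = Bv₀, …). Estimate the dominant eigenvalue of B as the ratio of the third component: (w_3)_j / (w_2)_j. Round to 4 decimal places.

B = J + 4I has rows (2, -1, 4); (2, 7, -4); (-1, 6, 7)
w1 = Bv₀ = (2·1 + (-1)·1 + 4·1; 2·1 + 7·1 + (-4)·1; (-1)·1 + 6·1 + 7·1) = (5, 5, 12)
w2 = Bw1 = (2·5 + (-1)·5 + 4·12; 2·5 + 7·5 + (-4)·12; (-1)·5 + 6·5 + 7·12) = (53, -3, 109)
w3 = Bw2 = (545, -351, 692)
Ratio: 692/109 = 6.3486

6.3486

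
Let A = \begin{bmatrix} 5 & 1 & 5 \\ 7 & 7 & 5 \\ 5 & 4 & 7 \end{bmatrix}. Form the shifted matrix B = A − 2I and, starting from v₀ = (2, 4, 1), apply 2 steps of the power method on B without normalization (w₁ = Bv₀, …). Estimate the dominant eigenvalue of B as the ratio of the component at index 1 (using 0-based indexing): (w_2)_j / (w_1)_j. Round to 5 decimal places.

B = A − 2I has rows (3, 1, 5); (7, 5, 5); (5, 4, 5)
w1 = Bv₀ = (15, 39, 31)
w2 = Bw1 = (239, 455, 386)
Ratio: 455/39 = 11.66667

11.66667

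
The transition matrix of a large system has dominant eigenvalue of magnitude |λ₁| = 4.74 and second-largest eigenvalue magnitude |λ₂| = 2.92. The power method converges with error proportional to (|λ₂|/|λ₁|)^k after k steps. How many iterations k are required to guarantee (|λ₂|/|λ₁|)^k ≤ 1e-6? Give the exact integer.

29

|λ₂/λ₁| = 2.92/4.74 = 0.61603
Need k ≥ ln(1e-6) / ln(0.61603) = -13.8155 / -0.4845 ≈ 28.518
Smallest integer k satisfying the bound: 29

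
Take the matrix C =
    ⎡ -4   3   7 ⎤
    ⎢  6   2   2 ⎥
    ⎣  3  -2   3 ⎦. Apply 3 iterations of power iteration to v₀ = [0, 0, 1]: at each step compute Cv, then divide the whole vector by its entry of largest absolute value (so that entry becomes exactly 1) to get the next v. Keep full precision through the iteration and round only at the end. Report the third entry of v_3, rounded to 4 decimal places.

-0.0848

Cv0 = (7.00000, 2.00000, 3.00000); divide by 7.00000 → v1 = (1.00000, 0.28571, 0.42857)
Cv1 = (-0.14286, 7.42857, 3.71429); divide by 7.42857 → v2 = (-0.01923, 1.00000, 0.50000)
Cv2 = (6.57692, 2.88462, -0.55769); divide by 6.57692 → v3 = (1.00000, 0.43860, -0.08480)
Requested entry of v3: -29/342 = -0.0848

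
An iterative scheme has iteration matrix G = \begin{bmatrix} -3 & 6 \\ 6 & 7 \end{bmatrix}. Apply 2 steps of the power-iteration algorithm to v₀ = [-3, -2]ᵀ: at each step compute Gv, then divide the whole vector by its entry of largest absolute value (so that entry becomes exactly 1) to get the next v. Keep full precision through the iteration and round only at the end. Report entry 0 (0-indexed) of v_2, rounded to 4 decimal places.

Gv0 = (-3.00000, -32.00000); divide by -32.00000 → v1 = (0.09375, 1.00000)
Gv1 = (5.71875, 7.56250); divide by 7.56250 → v2 = (0.75620, 1.00000)
Requested entry of v2: -183/-242 = 0.7562

0.7562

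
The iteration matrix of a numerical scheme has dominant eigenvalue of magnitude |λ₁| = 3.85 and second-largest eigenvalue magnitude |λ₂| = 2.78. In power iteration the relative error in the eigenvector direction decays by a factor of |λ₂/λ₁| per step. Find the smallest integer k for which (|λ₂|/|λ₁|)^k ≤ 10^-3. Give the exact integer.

|λ₂/λ₁| = 2.78/3.85 = 0.72208
Need k ≥ ln(10^-3) / ln(0.72208) = -6.9078 / -0.3256 ≈ 21.214
Smallest integer k satisfying the bound: 22

22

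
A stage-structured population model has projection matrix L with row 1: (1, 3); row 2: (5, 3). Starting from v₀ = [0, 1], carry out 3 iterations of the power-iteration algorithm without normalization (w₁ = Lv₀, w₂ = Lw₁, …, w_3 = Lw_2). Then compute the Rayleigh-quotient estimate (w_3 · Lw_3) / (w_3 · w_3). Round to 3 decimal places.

w1 = Lv₀ = (1·0 + 3·1; 5·0 + 3·1) = (3, 3)
w2 = Lw1 = (1·3 + 3·3; 5·3 + 3·3) = (12, 24)
w3 = Lw2 = (84, 132)
Lw3 = (480, 816)
w3·Lw3 = 84·480 + 132·816 = 148032; w3·w3 = 84·84 + 132·132 = 24480
λ ≈ 148032/24480 = 6.047

λ ≈ 6.047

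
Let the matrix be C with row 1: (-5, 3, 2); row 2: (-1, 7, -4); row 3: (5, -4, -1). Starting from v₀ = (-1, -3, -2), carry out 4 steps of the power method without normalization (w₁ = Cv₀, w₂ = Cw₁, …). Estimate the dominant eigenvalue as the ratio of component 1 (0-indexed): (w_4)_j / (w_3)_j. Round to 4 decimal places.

9.2294

w1 = Cv₀ = ((-5)·(-1) + 3·(-3) + 2·(-2); (-1)·(-1) + 7·(-3) + (-4)·(-2); 5·(-1) + (-4)·(-3) + (-1)·(-2)) = (-8, -12, 9)
w2 = Cw1 = ((-5)·(-8) + 3·(-12) + 2·9; (-1)·(-8) + 7·(-12) + (-4)·9; 5·(-8) + (-4)·(-12) + (-1)·9) = (22, -112, -1)
w3 = Cw2 = (-448, -802, 559)
w4 = Cw3 = (952, -7402, 409)
Ratio at component: -7402 / -802 = 9.2294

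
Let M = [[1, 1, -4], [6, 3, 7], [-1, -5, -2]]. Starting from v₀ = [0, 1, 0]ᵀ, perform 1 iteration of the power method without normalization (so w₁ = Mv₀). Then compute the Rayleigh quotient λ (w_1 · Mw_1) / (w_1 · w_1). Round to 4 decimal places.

λ ≈ -0.1714

w1 = Mv₀ = (1·0 + 1·1 + (-4)·0; 6·0 + 3·1 + 7·0; (-1)·0 + (-5)·1 + (-2)·0) = (1, 3, -5)
Mw1 = (24, -20, -6)
w1·Mw1 = 1·24 + 3·(-20) + (-5)·(-6) = -6; w1·w1 = 1·1 + 3·3 + (-5)·(-5) = 35
λ ≈ -6/35 = -0.1714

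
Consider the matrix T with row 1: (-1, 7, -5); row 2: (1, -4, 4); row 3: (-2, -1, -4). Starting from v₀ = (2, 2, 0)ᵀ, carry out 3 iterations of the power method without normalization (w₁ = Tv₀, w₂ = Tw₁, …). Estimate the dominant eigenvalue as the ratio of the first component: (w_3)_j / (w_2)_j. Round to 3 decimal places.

w1 = Tv₀ = ((-1)·2 + 7·2 + (-5)·0; 1·2 + (-4)·2 + 4·0; (-2)·2 + (-1)·2 + (-4)·0) = (12, -6, -6)
w2 = Tw1 = ((-1)·12 + 7·(-6) + (-5)·(-6); 1·12 + (-4)·(-6) + 4·(-6); (-2)·12 + (-1)·(-6) + (-4)·(-6)) = (-24, 12, 6)
w3 = Tw2 = (78, -48, 12)
Ratio at component: 78 / -24 = -3.250

-3.250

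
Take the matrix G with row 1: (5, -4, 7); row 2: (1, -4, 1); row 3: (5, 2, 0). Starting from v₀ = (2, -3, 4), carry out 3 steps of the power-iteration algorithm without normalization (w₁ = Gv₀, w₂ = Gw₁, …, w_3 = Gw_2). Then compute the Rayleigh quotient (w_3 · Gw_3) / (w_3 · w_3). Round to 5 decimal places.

w1 = Gv₀ = (50, 18, 4)
w2 = Gw1 = (206, -18, 286)
w3 = Gw2 = (3104, 564, 994)
Gw3 = (20222, 1842, 16648)
w3·Gw3 = 3104·20222 + 564·1842 + 994·16648 = 80356088; w3·w3 = 3104·3104 + 564·564 + 994·994 = 10940948
λ ≈ 80356088/10940948 = 7.34453

λ ≈ 7.34453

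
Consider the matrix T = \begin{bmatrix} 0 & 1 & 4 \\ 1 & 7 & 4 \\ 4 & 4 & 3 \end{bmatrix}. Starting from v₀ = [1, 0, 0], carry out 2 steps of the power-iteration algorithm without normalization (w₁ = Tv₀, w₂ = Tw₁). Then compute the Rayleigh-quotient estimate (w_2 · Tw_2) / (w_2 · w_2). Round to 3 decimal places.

λ ≈ 9.658

w1 = Tv₀ = (0·1 + 1·0 + 4·0; 1·1 + 7·0 + 4·0; 4·1 + 4·0 + 3·0) = (0, 1, 4)
w2 = Tw1 = (0·0 + 1·1 + 4·4; 1·0 + 7·1 + 4·4; 4·0 + 4·1 + 3·4) = (17, 23, 16)
Tw2 = (87, 242, 208)
w2·Tw2 = 17·87 + 23·242 + 16·208 = 10373; w2·w2 = 17·17 + 23·23 + 16·16 = 1074
λ ≈ 10373/1074 = 9.658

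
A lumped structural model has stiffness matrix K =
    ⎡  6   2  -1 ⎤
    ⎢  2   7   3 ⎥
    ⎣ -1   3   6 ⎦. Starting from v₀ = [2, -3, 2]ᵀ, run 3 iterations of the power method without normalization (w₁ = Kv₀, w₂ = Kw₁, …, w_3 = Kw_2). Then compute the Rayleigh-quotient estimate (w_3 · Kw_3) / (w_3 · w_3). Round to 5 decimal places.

w1 = Kv₀ = (6·2 + 2·(-3) + (-1)·2; 2·2 + 7·(-3) + 3·2; (-1)·2 + 3·(-3) + 6·2) = (4, -11, 1)
w2 = Kw1 = (6·4 + 2·(-11) + (-1)·1; 2·4 + 7·(-11) + 3·1; (-1)·4 + 3·(-11) + 6·1) = (1, -66, -31)
w3 = Kw2 = (-95, -553, -385)
Kw3 = (-1291, -5216, -3874)
w3·Kw3 = (-95)·(-1291) + (-553)·(-5216) + (-385)·(-3874) = 4498583; w3·w3 = (-95)·(-95) + (-553)·(-553) + (-385)·(-385) = 463059
λ ≈ 4498583/463059 = 9.71492

λ ≈ 9.71492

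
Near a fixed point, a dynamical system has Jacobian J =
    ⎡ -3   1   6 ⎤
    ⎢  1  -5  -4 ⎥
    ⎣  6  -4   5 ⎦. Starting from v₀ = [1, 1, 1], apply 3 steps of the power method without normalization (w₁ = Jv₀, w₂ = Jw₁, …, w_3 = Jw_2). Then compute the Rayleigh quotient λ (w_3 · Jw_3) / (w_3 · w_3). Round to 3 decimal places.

6.019

w1 = Jv₀ = (4, -8, 7)
w2 = Jw1 = (22, 16, 91)
w3 = Jw2 = (496, -422, 523)
Jw3 = (1228, 514, 7279)
w3·Jw3 = 496·1228 + (-422)·514 + 523·7279 = 4199097; w3·w3 = 496·496 + (-422)·(-422) + 523·523 = 697629
λ ≈ 4199097/697629 = 6.019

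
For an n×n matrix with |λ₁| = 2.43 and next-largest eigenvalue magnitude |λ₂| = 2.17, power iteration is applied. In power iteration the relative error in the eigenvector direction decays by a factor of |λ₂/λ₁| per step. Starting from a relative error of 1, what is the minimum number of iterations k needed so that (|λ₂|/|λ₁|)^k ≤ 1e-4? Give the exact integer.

82

|λ₂/λ₁| = 2.17/2.43 = 0.89300
Need k ≥ ln(1e-4) / ln(0.89300) = -9.2103 / -0.1132 ≈ 81.389
Smallest integer k satisfying the bound: 82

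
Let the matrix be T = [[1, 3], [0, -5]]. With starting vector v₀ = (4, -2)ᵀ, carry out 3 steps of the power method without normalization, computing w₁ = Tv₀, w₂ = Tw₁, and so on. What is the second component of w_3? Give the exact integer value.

w1 = Tv₀ = (1·4 + 3·(-2); 0·4 + (-5)·(-2)) = (-2, 10)
w2 = Tw1 = (1·(-2) + 3·10; 0·(-2) + (-5)·10) = (28, -50)
w3 = Tw2 = (-122, 250)
The requested component of w3 is 250.

250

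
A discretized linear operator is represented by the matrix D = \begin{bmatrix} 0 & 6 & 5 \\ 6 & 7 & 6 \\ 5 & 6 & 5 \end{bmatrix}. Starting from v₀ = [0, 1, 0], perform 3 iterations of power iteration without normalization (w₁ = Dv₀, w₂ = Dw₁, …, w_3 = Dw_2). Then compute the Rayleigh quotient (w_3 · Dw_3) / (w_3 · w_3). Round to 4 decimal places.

15.9144

w1 = Dv₀ = (0·0 + 6·1 + 5·0; 6·0 + 7·1 + 6·0; 5·0 + 6·1 + 5·0) = (6, 7, 6)
w2 = Dw1 = (0·6 + 6·7 + 5·6; 6·6 + 7·7 + 6·6; 5·6 + 6·7 + 5·6) = (72, 121, 102)
w3 = Dw2 = (1236, 1891, 1596)
Dw3 = (19326, 30229, 25506)
w3·Dw3 = 1236·19326 + 1891·30229 + 1596·25506 = 121757551; w3·w3 = 1236·1236 + 1891·1891 + 1596·1596 = 7650793
λ ≈ 121757551/7650793 = 15.9144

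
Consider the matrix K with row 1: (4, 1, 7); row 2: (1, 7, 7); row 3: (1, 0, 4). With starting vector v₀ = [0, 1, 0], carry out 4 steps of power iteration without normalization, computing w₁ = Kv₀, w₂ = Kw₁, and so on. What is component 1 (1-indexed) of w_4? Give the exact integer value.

w1 = Kv₀ = (1, 7, 0)
w2 = Kw1 = (11, 50, 1)
w3 = Kw2 = (101, 368, 15)
w4 = Kw3 = (877, 2782, 161)
The requested component of w4 is 877.

877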